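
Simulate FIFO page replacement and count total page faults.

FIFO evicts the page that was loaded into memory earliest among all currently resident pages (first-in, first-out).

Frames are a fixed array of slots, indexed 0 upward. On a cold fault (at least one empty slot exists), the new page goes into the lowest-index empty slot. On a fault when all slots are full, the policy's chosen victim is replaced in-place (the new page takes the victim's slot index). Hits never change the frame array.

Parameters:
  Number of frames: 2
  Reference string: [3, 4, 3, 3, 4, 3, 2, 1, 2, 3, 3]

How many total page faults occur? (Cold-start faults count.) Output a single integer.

Step 0: ref 3 → FAULT, frames=[3,-]
Step 1: ref 4 → FAULT, frames=[3,4]
Step 2: ref 3 → HIT, frames=[3,4]
Step 3: ref 3 → HIT, frames=[3,4]
Step 4: ref 4 → HIT, frames=[3,4]
Step 5: ref 3 → HIT, frames=[3,4]
Step 6: ref 2 → FAULT (evict 3), frames=[2,4]
Step 7: ref 1 → FAULT (evict 4), frames=[2,1]
Step 8: ref 2 → HIT, frames=[2,1]
Step 9: ref 3 → FAULT (evict 2), frames=[3,1]
Step 10: ref 3 → HIT, frames=[3,1]
Total faults: 5

Answer: 5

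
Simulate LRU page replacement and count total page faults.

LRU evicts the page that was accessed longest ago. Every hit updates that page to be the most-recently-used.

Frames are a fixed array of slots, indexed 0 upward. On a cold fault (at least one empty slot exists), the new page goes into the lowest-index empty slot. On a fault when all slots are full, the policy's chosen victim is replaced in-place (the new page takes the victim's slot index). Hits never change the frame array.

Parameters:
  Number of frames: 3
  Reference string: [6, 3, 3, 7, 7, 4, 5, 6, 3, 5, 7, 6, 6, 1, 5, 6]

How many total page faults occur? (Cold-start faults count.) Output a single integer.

Answer: 11

Derivation:
Step 0: ref 6 → FAULT, frames=[6,-,-]
Step 1: ref 3 → FAULT, frames=[6,3,-]
Step 2: ref 3 → HIT, frames=[6,3,-]
Step 3: ref 7 → FAULT, frames=[6,3,7]
Step 4: ref 7 → HIT, frames=[6,3,7]
Step 5: ref 4 → FAULT (evict 6), frames=[4,3,7]
Step 6: ref 5 → FAULT (evict 3), frames=[4,5,7]
Step 7: ref 6 → FAULT (evict 7), frames=[4,5,6]
Step 8: ref 3 → FAULT (evict 4), frames=[3,5,6]
Step 9: ref 5 → HIT, frames=[3,5,6]
Step 10: ref 7 → FAULT (evict 6), frames=[3,5,7]
Step 11: ref 6 → FAULT (evict 3), frames=[6,5,7]
Step 12: ref 6 → HIT, frames=[6,5,7]
Step 13: ref 1 → FAULT (evict 5), frames=[6,1,7]
Step 14: ref 5 → FAULT (evict 7), frames=[6,1,5]
Step 15: ref 6 → HIT, frames=[6,1,5]
Total faults: 11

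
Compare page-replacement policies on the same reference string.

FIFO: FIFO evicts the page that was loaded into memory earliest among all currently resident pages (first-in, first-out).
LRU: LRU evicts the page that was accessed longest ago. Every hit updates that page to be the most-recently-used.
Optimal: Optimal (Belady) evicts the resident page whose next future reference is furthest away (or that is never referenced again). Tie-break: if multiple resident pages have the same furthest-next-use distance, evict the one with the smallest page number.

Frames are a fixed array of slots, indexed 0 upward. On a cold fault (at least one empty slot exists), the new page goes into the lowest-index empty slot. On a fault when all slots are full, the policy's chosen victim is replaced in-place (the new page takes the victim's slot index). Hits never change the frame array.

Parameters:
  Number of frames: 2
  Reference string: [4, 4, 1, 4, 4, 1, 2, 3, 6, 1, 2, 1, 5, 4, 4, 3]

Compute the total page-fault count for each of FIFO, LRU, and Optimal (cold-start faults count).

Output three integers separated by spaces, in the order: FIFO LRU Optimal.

Answer: 10 10 9

Derivation:
--- FIFO ---
  step 0: ref 4 -> FAULT, frames=[4,-] (faults so far: 1)
  step 1: ref 4 -> HIT, frames=[4,-] (faults so far: 1)
  step 2: ref 1 -> FAULT, frames=[4,1] (faults so far: 2)
  step 3: ref 4 -> HIT, frames=[4,1] (faults so far: 2)
  step 4: ref 4 -> HIT, frames=[4,1] (faults so far: 2)
  step 5: ref 1 -> HIT, frames=[4,1] (faults so far: 2)
  step 6: ref 2 -> FAULT, evict 4, frames=[2,1] (faults so far: 3)
  step 7: ref 3 -> FAULT, evict 1, frames=[2,3] (faults so far: 4)
  step 8: ref 6 -> FAULT, evict 2, frames=[6,3] (faults so far: 5)
  step 9: ref 1 -> FAULT, evict 3, frames=[6,1] (faults so far: 6)
  step 10: ref 2 -> FAULT, evict 6, frames=[2,1] (faults so far: 7)
  step 11: ref 1 -> HIT, frames=[2,1] (faults so far: 7)
  step 12: ref 5 -> FAULT, evict 1, frames=[2,5] (faults so far: 8)
  step 13: ref 4 -> FAULT, evict 2, frames=[4,5] (faults so far: 9)
  step 14: ref 4 -> HIT, frames=[4,5] (faults so far: 9)
  step 15: ref 3 -> FAULT, evict 5, frames=[4,3] (faults so far: 10)
  FIFO total faults: 10
--- LRU ---
  step 0: ref 4 -> FAULT, frames=[4,-] (faults so far: 1)
  step 1: ref 4 -> HIT, frames=[4,-] (faults so far: 1)
  step 2: ref 1 -> FAULT, frames=[4,1] (faults so far: 2)
  step 3: ref 4 -> HIT, frames=[4,1] (faults so far: 2)
  step 4: ref 4 -> HIT, frames=[4,1] (faults so far: 2)
  step 5: ref 1 -> HIT, frames=[4,1] (faults so far: 2)
  step 6: ref 2 -> FAULT, evict 4, frames=[2,1] (faults so far: 3)
  step 7: ref 3 -> FAULT, evict 1, frames=[2,3] (faults so far: 4)
  step 8: ref 6 -> FAULT, evict 2, frames=[6,3] (faults so far: 5)
  step 9: ref 1 -> FAULT, evict 3, frames=[6,1] (faults so far: 6)
  step 10: ref 2 -> FAULT, evict 6, frames=[2,1] (faults so far: 7)
  step 11: ref 1 -> HIT, frames=[2,1] (faults so far: 7)
  step 12: ref 5 -> FAULT, evict 2, frames=[5,1] (faults so far: 8)
  step 13: ref 4 -> FAULT, evict 1, frames=[5,4] (faults so far: 9)
  step 14: ref 4 -> HIT, frames=[5,4] (faults so far: 9)
  step 15: ref 3 -> FAULT, evict 5, frames=[3,4] (faults so far: 10)
  LRU total faults: 10
--- Optimal ---
  step 0: ref 4 -> FAULT, frames=[4,-] (faults so far: 1)
  step 1: ref 4 -> HIT, frames=[4,-] (faults so far: 1)
  step 2: ref 1 -> FAULT, frames=[4,1] (faults so far: 2)
  step 3: ref 4 -> HIT, frames=[4,1] (faults so far: 2)
  step 4: ref 4 -> HIT, frames=[4,1] (faults so far: 2)
  step 5: ref 1 -> HIT, frames=[4,1] (faults so far: 2)
  step 6: ref 2 -> FAULT, evict 4, frames=[2,1] (faults so far: 3)
  step 7: ref 3 -> FAULT, evict 2, frames=[3,1] (faults so far: 4)
  step 8: ref 6 -> FAULT, evict 3, frames=[6,1] (faults so far: 5)
  step 9: ref 1 -> HIT, frames=[6,1] (faults so far: 5)
  step 10: ref 2 -> FAULT, evict 6, frames=[2,1] (faults so far: 6)
  step 11: ref 1 -> HIT, frames=[2,1] (faults so far: 6)
  step 12: ref 5 -> FAULT, evict 1, frames=[2,5] (faults so far: 7)
  step 13: ref 4 -> FAULT, evict 2, frames=[4,5] (faults so far: 8)
  step 14: ref 4 -> HIT, frames=[4,5] (faults so far: 8)
  step 15: ref 3 -> FAULT, evict 4, frames=[3,5] (faults so far: 9)
  Optimal total faults: 9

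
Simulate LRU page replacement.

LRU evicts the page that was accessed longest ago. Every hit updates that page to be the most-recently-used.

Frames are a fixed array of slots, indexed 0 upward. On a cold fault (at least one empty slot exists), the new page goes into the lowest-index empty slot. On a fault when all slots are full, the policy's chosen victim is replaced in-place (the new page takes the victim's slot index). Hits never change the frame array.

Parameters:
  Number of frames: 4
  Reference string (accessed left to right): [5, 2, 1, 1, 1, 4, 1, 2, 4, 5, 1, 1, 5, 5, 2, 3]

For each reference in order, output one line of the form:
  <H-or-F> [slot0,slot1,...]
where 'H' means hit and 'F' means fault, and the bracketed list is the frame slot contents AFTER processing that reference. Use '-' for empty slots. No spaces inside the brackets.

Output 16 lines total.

F [5,-,-,-]
F [5,2,-,-]
F [5,2,1,-]
H [5,2,1,-]
H [5,2,1,-]
F [5,2,1,4]
H [5,2,1,4]
H [5,2,1,4]
H [5,2,1,4]
H [5,2,1,4]
H [5,2,1,4]
H [5,2,1,4]
H [5,2,1,4]
H [5,2,1,4]
H [5,2,1,4]
F [5,2,1,3]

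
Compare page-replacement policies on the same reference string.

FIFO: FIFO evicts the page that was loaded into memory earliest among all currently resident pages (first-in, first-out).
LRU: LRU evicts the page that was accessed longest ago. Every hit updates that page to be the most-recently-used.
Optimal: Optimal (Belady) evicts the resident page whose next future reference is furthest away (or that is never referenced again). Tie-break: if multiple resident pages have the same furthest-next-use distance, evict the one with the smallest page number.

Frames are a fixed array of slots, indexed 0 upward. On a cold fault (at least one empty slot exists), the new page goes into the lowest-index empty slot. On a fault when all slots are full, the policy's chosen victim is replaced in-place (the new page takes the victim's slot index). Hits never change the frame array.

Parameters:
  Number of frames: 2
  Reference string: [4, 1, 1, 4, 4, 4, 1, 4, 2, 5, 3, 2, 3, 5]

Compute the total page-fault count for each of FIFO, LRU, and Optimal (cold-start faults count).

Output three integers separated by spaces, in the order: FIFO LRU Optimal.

Answer: 7 7 6

Derivation:
--- FIFO ---
  step 0: ref 4 -> FAULT, frames=[4,-] (faults so far: 1)
  step 1: ref 1 -> FAULT, frames=[4,1] (faults so far: 2)
  step 2: ref 1 -> HIT, frames=[4,1] (faults so far: 2)
  step 3: ref 4 -> HIT, frames=[4,1] (faults so far: 2)
  step 4: ref 4 -> HIT, frames=[4,1] (faults so far: 2)
  step 5: ref 4 -> HIT, frames=[4,1] (faults so far: 2)
  step 6: ref 1 -> HIT, frames=[4,1] (faults so far: 2)
  step 7: ref 4 -> HIT, frames=[4,1] (faults so far: 2)
  step 8: ref 2 -> FAULT, evict 4, frames=[2,1] (faults so far: 3)
  step 9: ref 5 -> FAULT, evict 1, frames=[2,5] (faults so far: 4)
  step 10: ref 3 -> FAULT, evict 2, frames=[3,5] (faults so far: 5)
  step 11: ref 2 -> FAULT, evict 5, frames=[3,2] (faults so far: 6)
  step 12: ref 3 -> HIT, frames=[3,2] (faults so far: 6)
  step 13: ref 5 -> FAULT, evict 3, frames=[5,2] (faults so far: 7)
  FIFO total faults: 7
--- LRU ---
  step 0: ref 4 -> FAULT, frames=[4,-] (faults so far: 1)
  step 1: ref 1 -> FAULT, frames=[4,1] (faults so far: 2)
  step 2: ref 1 -> HIT, frames=[4,1] (faults so far: 2)
  step 3: ref 4 -> HIT, frames=[4,1] (faults so far: 2)
  step 4: ref 4 -> HIT, frames=[4,1] (faults so far: 2)
  step 5: ref 4 -> HIT, frames=[4,1] (faults so far: 2)
  step 6: ref 1 -> HIT, frames=[4,1] (faults so far: 2)
  step 7: ref 4 -> HIT, frames=[4,1] (faults so far: 2)
  step 8: ref 2 -> FAULT, evict 1, frames=[4,2] (faults so far: 3)
  step 9: ref 5 -> FAULT, evict 4, frames=[5,2] (faults so far: 4)
  step 10: ref 3 -> FAULT, evict 2, frames=[5,3] (faults so far: 5)
  step 11: ref 2 -> FAULT, evict 5, frames=[2,3] (faults so far: 6)
  step 12: ref 3 -> HIT, frames=[2,3] (faults so far: 6)
  step 13: ref 5 -> FAULT, evict 2, frames=[5,3] (faults so far: 7)
  LRU total faults: 7
--- Optimal ---
  step 0: ref 4 -> FAULT, frames=[4,-] (faults so far: 1)
  step 1: ref 1 -> FAULT, frames=[4,1] (faults so far: 2)
  step 2: ref 1 -> HIT, frames=[4,1] (faults so far: 2)
  step 3: ref 4 -> HIT, frames=[4,1] (faults so far: 2)
  step 4: ref 4 -> HIT, frames=[4,1] (faults so far: 2)
  step 5: ref 4 -> HIT, frames=[4,1] (faults so far: 2)
  step 6: ref 1 -> HIT, frames=[4,1] (faults so far: 2)
  step 7: ref 4 -> HIT, frames=[4,1] (faults so far: 2)
  step 8: ref 2 -> FAULT, evict 1, frames=[4,2] (faults so far: 3)
  step 9: ref 5 -> FAULT, evict 4, frames=[5,2] (faults so far: 4)
  step 10: ref 3 -> FAULT, evict 5, frames=[3,2] (faults so far: 5)
  step 11: ref 2 -> HIT, frames=[3,2] (faults so far: 5)
  step 12: ref 3 -> HIT, frames=[3,2] (faults so far: 5)
  step 13: ref 5 -> FAULT, evict 2, frames=[3,5] (faults so far: 6)
  Optimal total faults: 6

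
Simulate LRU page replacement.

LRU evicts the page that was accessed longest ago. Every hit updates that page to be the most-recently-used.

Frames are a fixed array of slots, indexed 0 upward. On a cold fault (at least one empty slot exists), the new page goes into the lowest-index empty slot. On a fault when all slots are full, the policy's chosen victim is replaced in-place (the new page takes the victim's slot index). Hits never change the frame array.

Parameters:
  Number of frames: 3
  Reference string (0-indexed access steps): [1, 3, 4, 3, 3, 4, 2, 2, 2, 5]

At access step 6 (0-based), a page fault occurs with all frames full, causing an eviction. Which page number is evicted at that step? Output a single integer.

Answer: 1

Derivation:
Step 0: ref 1 -> FAULT, frames=[1,-,-]
Step 1: ref 3 -> FAULT, frames=[1,3,-]
Step 2: ref 4 -> FAULT, frames=[1,3,4]
Step 3: ref 3 -> HIT, frames=[1,3,4]
Step 4: ref 3 -> HIT, frames=[1,3,4]
Step 5: ref 4 -> HIT, frames=[1,3,4]
Step 6: ref 2 -> FAULT, evict 1, frames=[2,3,4]
At step 6: evicted page 1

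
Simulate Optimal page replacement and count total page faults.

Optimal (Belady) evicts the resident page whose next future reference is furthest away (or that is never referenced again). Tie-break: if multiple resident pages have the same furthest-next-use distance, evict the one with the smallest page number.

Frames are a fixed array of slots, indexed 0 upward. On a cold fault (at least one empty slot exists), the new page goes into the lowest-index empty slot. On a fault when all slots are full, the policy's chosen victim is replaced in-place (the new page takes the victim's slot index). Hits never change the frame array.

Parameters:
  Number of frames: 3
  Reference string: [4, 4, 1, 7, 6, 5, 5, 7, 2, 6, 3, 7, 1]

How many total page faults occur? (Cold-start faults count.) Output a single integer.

Step 0: ref 4 → FAULT, frames=[4,-,-]
Step 1: ref 4 → HIT, frames=[4,-,-]
Step 2: ref 1 → FAULT, frames=[4,1,-]
Step 3: ref 7 → FAULT, frames=[4,1,7]
Step 4: ref 6 → FAULT (evict 4), frames=[6,1,7]
Step 5: ref 5 → FAULT (evict 1), frames=[6,5,7]
Step 6: ref 5 → HIT, frames=[6,5,7]
Step 7: ref 7 → HIT, frames=[6,5,7]
Step 8: ref 2 → FAULT (evict 5), frames=[6,2,7]
Step 9: ref 6 → HIT, frames=[6,2,7]
Step 10: ref 3 → FAULT (evict 2), frames=[6,3,7]
Step 11: ref 7 → HIT, frames=[6,3,7]
Step 12: ref 1 → FAULT (evict 3), frames=[6,1,7]
Total faults: 8

Answer: 8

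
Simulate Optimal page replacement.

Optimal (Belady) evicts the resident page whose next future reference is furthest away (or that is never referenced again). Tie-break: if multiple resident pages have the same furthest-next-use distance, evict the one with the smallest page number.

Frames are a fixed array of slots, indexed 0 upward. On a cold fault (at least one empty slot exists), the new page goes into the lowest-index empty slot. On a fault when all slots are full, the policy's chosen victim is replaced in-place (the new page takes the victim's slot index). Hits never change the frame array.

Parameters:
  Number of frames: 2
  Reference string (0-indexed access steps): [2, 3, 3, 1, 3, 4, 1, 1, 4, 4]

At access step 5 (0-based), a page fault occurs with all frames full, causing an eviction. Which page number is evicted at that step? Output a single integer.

Step 0: ref 2 -> FAULT, frames=[2,-]
Step 1: ref 3 -> FAULT, frames=[2,3]
Step 2: ref 3 -> HIT, frames=[2,3]
Step 3: ref 1 -> FAULT, evict 2, frames=[1,3]
Step 4: ref 3 -> HIT, frames=[1,3]
Step 5: ref 4 -> FAULT, evict 3, frames=[1,4]
At step 5: evicted page 3

Answer: 3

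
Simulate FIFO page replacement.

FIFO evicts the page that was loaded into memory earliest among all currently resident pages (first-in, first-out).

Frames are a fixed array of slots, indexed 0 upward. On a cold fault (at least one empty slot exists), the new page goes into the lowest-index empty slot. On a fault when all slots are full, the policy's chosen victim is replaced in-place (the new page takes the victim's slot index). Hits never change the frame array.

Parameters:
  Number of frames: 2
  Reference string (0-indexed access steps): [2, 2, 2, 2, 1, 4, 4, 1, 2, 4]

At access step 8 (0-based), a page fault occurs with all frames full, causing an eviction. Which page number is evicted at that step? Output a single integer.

Answer: 1

Derivation:
Step 0: ref 2 -> FAULT, frames=[2,-]
Step 1: ref 2 -> HIT, frames=[2,-]
Step 2: ref 2 -> HIT, frames=[2,-]
Step 3: ref 2 -> HIT, frames=[2,-]
Step 4: ref 1 -> FAULT, frames=[2,1]
Step 5: ref 4 -> FAULT, evict 2, frames=[4,1]
Step 6: ref 4 -> HIT, frames=[4,1]
Step 7: ref 1 -> HIT, frames=[4,1]
Step 8: ref 2 -> FAULT, evict 1, frames=[4,2]
At step 8: evicted page 1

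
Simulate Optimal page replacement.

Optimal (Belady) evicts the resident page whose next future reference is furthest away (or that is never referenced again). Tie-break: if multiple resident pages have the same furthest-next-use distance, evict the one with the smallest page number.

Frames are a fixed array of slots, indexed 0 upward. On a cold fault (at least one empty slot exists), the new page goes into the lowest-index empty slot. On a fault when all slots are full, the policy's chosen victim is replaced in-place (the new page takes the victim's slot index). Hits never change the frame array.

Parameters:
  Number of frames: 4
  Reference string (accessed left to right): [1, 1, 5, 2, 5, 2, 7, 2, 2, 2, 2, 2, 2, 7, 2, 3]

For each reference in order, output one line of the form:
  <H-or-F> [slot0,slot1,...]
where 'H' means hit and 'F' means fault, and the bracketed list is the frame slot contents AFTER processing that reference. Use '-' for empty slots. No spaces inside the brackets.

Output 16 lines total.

F [1,-,-,-]
H [1,-,-,-]
F [1,5,-,-]
F [1,5,2,-]
H [1,5,2,-]
H [1,5,2,-]
F [1,5,2,7]
H [1,5,2,7]
H [1,5,2,7]
H [1,5,2,7]
H [1,5,2,7]
H [1,5,2,7]
H [1,5,2,7]
H [1,5,2,7]
H [1,5,2,7]
F [3,5,2,7]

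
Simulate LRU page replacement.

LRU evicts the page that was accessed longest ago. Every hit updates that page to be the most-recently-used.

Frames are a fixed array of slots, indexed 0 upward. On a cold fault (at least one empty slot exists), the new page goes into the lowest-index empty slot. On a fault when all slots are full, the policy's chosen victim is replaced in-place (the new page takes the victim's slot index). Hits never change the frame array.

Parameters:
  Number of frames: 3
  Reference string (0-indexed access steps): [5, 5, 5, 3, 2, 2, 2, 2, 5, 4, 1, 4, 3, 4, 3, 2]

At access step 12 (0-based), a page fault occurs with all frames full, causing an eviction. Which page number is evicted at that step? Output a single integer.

Answer: 5

Derivation:
Step 0: ref 5 -> FAULT, frames=[5,-,-]
Step 1: ref 5 -> HIT, frames=[5,-,-]
Step 2: ref 5 -> HIT, frames=[5,-,-]
Step 3: ref 3 -> FAULT, frames=[5,3,-]
Step 4: ref 2 -> FAULT, frames=[5,3,2]
Step 5: ref 2 -> HIT, frames=[5,3,2]
Step 6: ref 2 -> HIT, frames=[5,3,2]
Step 7: ref 2 -> HIT, frames=[5,3,2]
Step 8: ref 5 -> HIT, frames=[5,3,2]
Step 9: ref 4 -> FAULT, evict 3, frames=[5,4,2]
Step 10: ref 1 -> FAULT, evict 2, frames=[5,4,1]
Step 11: ref 4 -> HIT, frames=[5,4,1]
Step 12: ref 3 -> FAULT, evict 5, frames=[3,4,1]
At step 12: evicted page 5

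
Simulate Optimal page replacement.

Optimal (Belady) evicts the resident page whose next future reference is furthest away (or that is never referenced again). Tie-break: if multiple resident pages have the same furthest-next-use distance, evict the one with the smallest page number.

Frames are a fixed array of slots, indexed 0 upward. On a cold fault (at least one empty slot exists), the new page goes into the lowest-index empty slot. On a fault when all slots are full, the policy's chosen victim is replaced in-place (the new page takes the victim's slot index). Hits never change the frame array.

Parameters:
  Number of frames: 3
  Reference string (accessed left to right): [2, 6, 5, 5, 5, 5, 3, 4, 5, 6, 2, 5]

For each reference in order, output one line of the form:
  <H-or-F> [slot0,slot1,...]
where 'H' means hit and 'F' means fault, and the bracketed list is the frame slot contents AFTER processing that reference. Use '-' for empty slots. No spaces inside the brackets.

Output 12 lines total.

F [2,-,-]
F [2,6,-]
F [2,6,5]
H [2,6,5]
H [2,6,5]
H [2,6,5]
F [3,6,5]
F [4,6,5]
H [4,6,5]
H [4,6,5]
F [2,6,5]
H [2,6,5]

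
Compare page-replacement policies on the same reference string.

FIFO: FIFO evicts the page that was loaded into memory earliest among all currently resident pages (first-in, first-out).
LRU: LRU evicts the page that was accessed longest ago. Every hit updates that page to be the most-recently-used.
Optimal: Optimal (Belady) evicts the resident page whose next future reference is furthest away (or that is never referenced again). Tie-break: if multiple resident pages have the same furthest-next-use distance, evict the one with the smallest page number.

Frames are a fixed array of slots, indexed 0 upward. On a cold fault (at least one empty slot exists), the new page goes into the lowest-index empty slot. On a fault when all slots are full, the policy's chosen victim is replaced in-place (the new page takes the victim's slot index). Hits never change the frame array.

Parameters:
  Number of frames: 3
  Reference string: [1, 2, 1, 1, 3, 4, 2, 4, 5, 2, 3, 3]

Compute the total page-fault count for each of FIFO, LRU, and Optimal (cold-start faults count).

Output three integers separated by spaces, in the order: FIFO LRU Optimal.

Answer: 7 7 5

Derivation:
--- FIFO ---
  step 0: ref 1 -> FAULT, frames=[1,-,-] (faults so far: 1)
  step 1: ref 2 -> FAULT, frames=[1,2,-] (faults so far: 2)
  step 2: ref 1 -> HIT, frames=[1,2,-] (faults so far: 2)
  step 3: ref 1 -> HIT, frames=[1,2,-] (faults so far: 2)
  step 4: ref 3 -> FAULT, frames=[1,2,3] (faults so far: 3)
  step 5: ref 4 -> FAULT, evict 1, frames=[4,2,3] (faults so far: 4)
  step 6: ref 2 -> HIT, frames=[4,2,3] (faults so far: 4)
  step 7: ref 4 -> HIT, frames=[4,2,3] (faults so far: 4)
  step 8: ref 5 -> FAULT, evict 2, frames=[4,5,3] (faults so far: 5)
  step 9: ref 2 -> FAULT, evict 3, frames=[4,5,2] (faults so far: 6)
  step 10: ref 3 -> FAULT, evict 4, frames=[3,5,2] (faults so far: 7)
  step 11: ref 3 -> HIT, frames=[3,5,2] (faults so far: 7)
  FIFO total faults: 7
--- LRU ---
  step 0: ref 1 -> FAULT, frames=[1,-,-] (faults so far: 1)
  step 1: ref 2 -> FAULT, frames=[1,2,-] (faults so far: 2)
  step 2: ref 1 -> HIT, frames=[1,2,-] (faults so far: 2)
  step 3: ref 1 -> HIT, frames=[1,2,-] (faults so far: 2)
  step 4: ref 3 -> FAULT, frames=[1,2,3] (faults so far: 3)
  step 5: ref 4 -> FAULT, evict 2, frames=[1,4,3] (faults so far: 4)
  step 6: ref 2 -> FAULT, evict 1, frames=[2,4,3] (faults so far: 5)
  step 7: ref 4 -> HIT, frames=[2,4,3] (faults so far: 5)
  step 8: ref 5 -> FAULT, evict 3, frames=[2,4,5] (faults so far: 6)
  step 9: ref 2 -> HIT, frames=[2,4,5] (faults so far: 6)
  step 10: ref 3 -> FAULT, evict 4, frames=[2,3,5] (faults so far: 7)
  step 11: ref 3 -> HIT, frames=[2,3,5] (faults so far: 7)
  LRU total faults: 7
--- Optimal ---
  step 0: ref 1 -> FAULT, frames=[1,-,-] (faults so far: 1)
  step 1: ref 2 -> FAULT, frames=[1,2,-] (faults so far: 2)
  step 2: ref 1 -> HIT, frames=[1,2,-] (faults so far: 2)
  step 3: ref 1 -> HIT, frames=[1,2,-] (faults so far: 2)
  step 4: ref 3 -> FAULT, frames=[1,2,3] (faults so far: 3)
  step 5: ref 4 -> FAULT, evict 1, frames=[4,2,3] (faults so far: 4)
  step 6: ref 2 -> HIT, frames=[4,2,3] (faults so far: 4)
  step 7: ref 4 -> HIT, frames=[4,2,3] (faults so far: 4)
  step 8: ref 5 -> FAULT, evict 4, frames=[5,2,3] (faults so far: 5)
  step 9: ref 2 -> HIT, frames=[5,2,3] (faults so far: 5)
  step 10: ref 3 -> HIT, frames=[5,2,3] (faults so far: 5)
  step 11: ref 3 -> HIT, frames=[5,2,3] (faults so far: 5)
  Optimal total faults: 5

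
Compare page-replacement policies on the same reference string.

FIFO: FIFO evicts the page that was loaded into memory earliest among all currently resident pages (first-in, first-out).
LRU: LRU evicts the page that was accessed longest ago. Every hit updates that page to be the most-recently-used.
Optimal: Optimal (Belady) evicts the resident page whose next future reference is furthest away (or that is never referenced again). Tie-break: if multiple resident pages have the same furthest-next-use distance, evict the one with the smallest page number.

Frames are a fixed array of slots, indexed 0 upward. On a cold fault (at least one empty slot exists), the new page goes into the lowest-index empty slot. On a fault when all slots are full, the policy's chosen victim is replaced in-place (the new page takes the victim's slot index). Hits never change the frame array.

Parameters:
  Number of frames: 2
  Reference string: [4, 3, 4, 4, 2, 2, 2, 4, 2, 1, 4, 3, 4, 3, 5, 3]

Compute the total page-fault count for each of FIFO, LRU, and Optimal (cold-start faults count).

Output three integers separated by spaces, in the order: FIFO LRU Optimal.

Answer: 9 7 6

Derivation:
--- FIFO ---
  step 0: ref 4 -> FAULT, frames=[4,-] (faults so far: 1)
  step 1: ref 3 -> FAULT, frames=[4,3] (faults so far: 2)
  step 2: ref 4 -> HIT, frames=[4,3] (faults so far: 2)
  step 3: ref 4 -> HIT, frames=[4,3] (faults so far: 2)
  step 4: ref 2 -> FAULT, evict 4, frames=[2,3] (faults so far: 3)
  step 5: ref 2 -> HIT, frames=[2,3] (faults so far: 3)
  step 6: ref 2 -> HIT, frames=[2,3] (faults so far: 3)
  step 7: ref 4 -> FAULT, evict 3, frames=[2,4] (faults so far: 4)
  step 8: ref 2 -> HIT, frames=[2,4] (faults so far: 4)
  step 9: ref 1 -> FAULT, evict 2, frames=[1,4] (faults so far: 5)
  step 10: ref 4 -> HIT, frames=[1,4] (faults so far: 5)
  step 11: ref 3 -> FAULT, evict 4, frames=[1,3] (faults so far: 6)
  step 12: ref 4 -> FAULT, evict 1, frames=[4,3] (faults so far: 7)
  step 13: ref 3 -> HIT, frames=[4,3] (faults so far: 7)
  step 14: ref 5 -> FAULT, evict 3, frames=[4,5] (faults so far: 8)
  step 15: ref 3 -> FAULT, evict 4, frames=[3,5] (faults so far: 9)
  FIFO total faults: 9
--- LRU ---
  step 0: ref 4 -> FAULT, frames=[4,-] (faults so far: 1)
  step 1: ref 3 -> FAULT, frames=[4,3] (faults so far: 2)
  step 2: ref 4 -> HIT, frames=[4,3] (faults so far: 2)
  step 3: ref 4 -> HIT, frames=[4,3] (faults so far: 2)
  step 4: ref 2 -> FAULT, evict 3, frames=[4,2] (faults so far: 3)
  step 5: ref 2 -> HIT, frames=[4,2] (faults so far: 3)
  step 6: ref 2 -> HIT, frames=[4,2] (faults so far: 3)
  step 7: ref 4 -> HIT, frames=[4,2] (faults so far: 3)
  step 8: ref 2 -> HIT, frames=[4,2] (faults so far: 3)
  step 9: ref 1 -> FAULT, evict 4, frames=[1,2] (faults so far: 4)
  step 10: ref 4 -> FAULT, evict 2, frames=[1,4] (faults so far: 5)
  step 11: ref 3 -> FAULT, evict 1, frames=[3,4] (faults so far: 6)
  step 12: ref 4 -> HIT, frames=[3,4] (faults so far: 6)
  step 13: ref 3 -> HIT, frames=[3,4] (faults so far: 6)
  step 14: ref 5 -> FAULT, evict 4, frames=[3,5] (faults so far: 7)
  step 15: ref 3 -> HIT, frames=[3,5] (faults so far: 7)
  LRU total faults: 7
--- Optimal ---
  step 0: ref 4 -> FAULT, frames=[4,-] (faults so far: 1)
  step 1: ref 3 -> FAULT, frames=[4,3] (faults so far: 2)
  step 2: ref 4 -> HIT, frames=[4,3] (faults so far: 2)
  step 3: ref 4 -> HIT, frames=[4,3] (faults so far: 2)
  step 4: ref 2 -> FAULT, evict 3, frames=[4,2] (faults so far: 3)
  step 5: ref 2 -> HIT, frames=[4,2] (faults so far: 3)
  step 6: ref 2 -> HIT, frames=[4,2] (faults so far: 3)
  step 7: ref 4 -> HIT, frames=[4,2] (faults so far: 3)
  step 8: ref 2 -> HIT, frames=[4,2] (faults so far: 3)
  step 9: ref 1 -> FAULT, evict 2, frames=[4,1] (faults so far: 4)
  step 10: ref 4 -> HIT, frames=[4,1] (faults so far: 4)
  step 11: ref 3 -> FAULT, evict 1, frames=[4,3] (faults so far: 5)
  step 12: ref 4 -> HIT, frames=[4,3] (faults so far: 5)
  step 13: ref 3 -> HIT, frames=[4,3] (faults so far: 5)
  step 14: ref 5 -> FAULT, evict 4, frames=[5,3] (faults so far: 6)
  step 15: ref 3 -> HIT, frames=[5,3] (faults so far: 6)
  Optimal total faults: 6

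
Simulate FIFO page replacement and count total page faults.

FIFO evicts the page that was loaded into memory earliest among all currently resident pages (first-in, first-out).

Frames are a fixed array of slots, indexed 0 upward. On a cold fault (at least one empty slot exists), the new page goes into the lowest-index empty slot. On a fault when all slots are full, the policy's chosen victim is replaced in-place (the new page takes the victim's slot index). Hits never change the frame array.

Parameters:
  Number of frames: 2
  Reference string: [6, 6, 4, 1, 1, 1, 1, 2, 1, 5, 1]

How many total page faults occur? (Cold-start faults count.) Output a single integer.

Step 0: ref 6 → FAULT, frames=[6,-]
Step 1: ref 6 → HIT, frames=[6,-]
Step 2: ref 4 → FAULT, frames=[6,4]
Step 3: ref 1 → FAULT (evict 6), frames=[1,4]
Step 4: ref 1 → HIT, frames=[1,4]
Step 5: ref 1 → HIT, frames=[1,4]
Step 6: ref 1 → HIT, frames=[1,4]
Step 7: ref 2 → FAULT (evict 4), frames=[1,2]
Step 8: ref 1 → HIT, frames=[1,2]
Step 9: ref 5 → FAULT (evict 1), frames=[5,2]
Step 10: ref 1 → FAULT (evict 2), frames=[5,1]
Total faults: 6

Answer: 6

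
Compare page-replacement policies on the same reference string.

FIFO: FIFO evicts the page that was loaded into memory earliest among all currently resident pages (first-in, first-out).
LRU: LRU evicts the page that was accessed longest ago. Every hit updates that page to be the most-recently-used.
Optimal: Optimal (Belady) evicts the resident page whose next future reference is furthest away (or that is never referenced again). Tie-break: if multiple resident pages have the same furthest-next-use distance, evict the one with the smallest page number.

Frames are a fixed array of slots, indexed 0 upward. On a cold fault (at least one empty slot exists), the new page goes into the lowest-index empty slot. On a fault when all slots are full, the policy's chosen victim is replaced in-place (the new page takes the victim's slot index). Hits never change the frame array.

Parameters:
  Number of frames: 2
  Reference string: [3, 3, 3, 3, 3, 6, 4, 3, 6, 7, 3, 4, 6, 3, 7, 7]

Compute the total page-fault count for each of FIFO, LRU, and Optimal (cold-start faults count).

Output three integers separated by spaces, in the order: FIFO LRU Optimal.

Answer: 11 11 8

Derivation:
--- FIFO ---
  step 0: ref 3 -> FAULT, frames=[3,-] (faults so far: 1)
  step 1: ref 3 -> HIT, frames=[3,-] (faults so far: 1)
  step 2: ref 3 -> HIT, frames=[3,-] (faults so far: 1)
  step 3: ref 3 -> HIT, frames=[3,-] (faults so far: 1)
  step 4: ref 3 -> HIT, frames=[3,-] (faults so far: 1)
  step 5: ref 6 -> FAULT, frames=[3,6] (faults so far: 2)
  step 6: ref 4 -> FAULT, evict 3, frames=[4,6] (faults so far: 3)
  step 7: ref 3 -> FAULT, evict 6, frames=[4,3] (faults so far: 4)
  step 8: ref 6 -> FAULT, evict 4, frames=[6,3] (faults so far: 5)
  step 9: ref 7 -> FAULT, evict 3, frames=[6,7] (faults so far: 6)
  step 10: ref 3 -> FAULT, evict 6, frames=[3,7] (faults so far: 7)
  step 11: ref 4 -> FAULT, evict 7, frames=[3,4] (faults so far: 8)
  step 12: ref 6 -> FAULT, evict 3, frames=[6,4] (faults so far: 9)
  step 13: ref 3 -> FAULT, evict 4, frames=[6,3] (faults so far: 10)
  step 14: ref 7 -> FAULT, evict 6, frames=[7,3] (faults so far: 11)
  step 15: ref 7 -> HIT, frames=[7,3] (faults so far: 11)
  FIFO total faults: 11
--- LRU ---
  step 0: ref 3 -> FAULT, frames=[3,-] (faults so far: 1)
  step 1: ref 3 -> HIT, frames=[3,-] (faults so far: 1)
  step 2: ref 3 -> HIT, frames=[3,-] (faults so far: 1)
  step 3: ref 3 -> HIT, frames=[3,-] (faults so far: 1)
  step 4: ref 3 -> HIT, frames=[3,-] (faults so far: 1)
  step 5: ref 6 -> FAULT, frames=[3,6] (faults so far: 2)
  step 6: ref 4 -> FAULT, evict 3, frames=[4,6] (faults so far: 3)
  step 7: ref 3 -> FAULT, evict 6, frames=[4,3] (faults so far: 4)
  step 8: ref 6 -> FAULT, evict 4, frames=[6,3] (faults so far: 5)
  step 9: ref 7 -> FAULT, evict 3, frames=[6,7] (faults so far: 6)
  step 10: ref 3 -> FAULT, evict 6, frames=[3,7] (faults so far: 7)
  step 11: ref 4 -> FAULT, evict 7, frames=[3,4] (faults so far: 8)
  step 12: ref 6 -> FAULT, evict 3, frames=[6,4] (faults so far: 9)
  step 13: ref 3 -> FAULT, evict 4, frames=[6,3] (faults so far: 10)
  step 14: ref 7 -> FAULT, evict 6, frames=[7,3] (faults so far: 11)
  step 15: ref 7 -> HIT, frames=[7,3] (faults so far: 11)
  LRU total faults: 11
--- Optimal ---
  step 0: ref 3 -> FAULT, frames=[3,-] (faults so far: 1)
  step 1: ref 3 -> HIT, frames=[3,-] (faults so far: 1)
  step 2: ref 3 -> HIT, frames=[3,-] (faults so far: 1)
  step 3: ref 3 -> HIT, frames=[3,-] (faults so far: 1)
  step 4: ref 3 -> HIT, frames=[3,-] (faults so far: 1)
  step 5: ref 6 -> FAULT, frames=[3,6] (faults so far: 2)
  step 6: ref 4 -> FAULT, evict 6, frames=[3,4] (faults so far: 3)
  step 7: ref 3 -> HIT, frames=[3,4] (faults so far: 3)
  step 8: ref 6 -> FAULT, evict 4, frames=[3,6] (faults so far: 4)
  step 9: ref 7 -> FAULT, evict 6, frames=[3,7] (faults so far: 5)
  step 10: ref 3 -> HIT, frames=[3,7] (faults so far: 5)
  step 11: ref 4 -> FAULT, evict 7, frames=[3,4] (faults so far: 6)
  step 12: ref 6 -> FAULT, evict 4, frames=[3,6] (faults so far: 7)
  step 13: ref 3 -> HIT, frames=[3,6] (faults so far: 7)
  step 14: ref 7 -> FAULT, evict 3, frames=[7,6] (faults so far: 8)
  step 15: ref 7 -> HIT, frames=[7,6] (faults so far: 8)
  Optimal total faults: 8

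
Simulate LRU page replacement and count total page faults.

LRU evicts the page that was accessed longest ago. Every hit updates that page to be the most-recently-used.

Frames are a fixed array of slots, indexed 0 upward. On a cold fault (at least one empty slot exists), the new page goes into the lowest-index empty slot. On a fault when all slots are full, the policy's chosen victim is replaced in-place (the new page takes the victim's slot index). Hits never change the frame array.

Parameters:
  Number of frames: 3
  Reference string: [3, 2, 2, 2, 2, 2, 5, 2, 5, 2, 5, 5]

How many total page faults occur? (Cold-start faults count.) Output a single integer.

Step 0: ref 3 → FAULT, frames=[3,-,-]
Step 1: ref 2 → FAULT, frames=[3,2,-]
Step 2: ref 2 → HIT, frames=[3,2,-]
Step 3: ref 2 → HIT, frames=[3,2,-]
Step 4: ref 2 → HIT, frames=[3,2,-]
Step 5: ref 2 → HIT, frames=[3,2,-]
Step 6: ref 5 → FAULT, frames=[3,2,5]
Step 7: ref 2 → HIT, frames=[3,2,5]
Step 8: ref 5 → HIT, frames=[3,2,5]
Step 9: ref 2 → HIT, frames=[3,2,5]
Step 10: ref 5 → HIT, frames=[3,2,5]
Step 11: ref 5 → HIT, frames=[3,2,5]
Total faults: 3

Answer: 3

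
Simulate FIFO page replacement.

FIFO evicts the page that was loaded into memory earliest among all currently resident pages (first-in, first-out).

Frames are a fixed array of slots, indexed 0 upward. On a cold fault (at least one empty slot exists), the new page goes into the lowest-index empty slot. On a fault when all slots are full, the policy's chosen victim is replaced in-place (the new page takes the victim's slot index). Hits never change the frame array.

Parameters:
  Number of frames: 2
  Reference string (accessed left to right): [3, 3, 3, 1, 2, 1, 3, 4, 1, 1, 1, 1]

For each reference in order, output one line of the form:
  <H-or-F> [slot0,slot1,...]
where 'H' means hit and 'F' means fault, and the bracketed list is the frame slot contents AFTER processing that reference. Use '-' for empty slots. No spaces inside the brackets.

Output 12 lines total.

F [3,-]
H [3,-]
H [3,-]
F [3,1]
F [2,1]
H [2,1]
F [2,3]
F [4,3]
F [4,1]
H [4,1]
H [4,1]
H [4,1]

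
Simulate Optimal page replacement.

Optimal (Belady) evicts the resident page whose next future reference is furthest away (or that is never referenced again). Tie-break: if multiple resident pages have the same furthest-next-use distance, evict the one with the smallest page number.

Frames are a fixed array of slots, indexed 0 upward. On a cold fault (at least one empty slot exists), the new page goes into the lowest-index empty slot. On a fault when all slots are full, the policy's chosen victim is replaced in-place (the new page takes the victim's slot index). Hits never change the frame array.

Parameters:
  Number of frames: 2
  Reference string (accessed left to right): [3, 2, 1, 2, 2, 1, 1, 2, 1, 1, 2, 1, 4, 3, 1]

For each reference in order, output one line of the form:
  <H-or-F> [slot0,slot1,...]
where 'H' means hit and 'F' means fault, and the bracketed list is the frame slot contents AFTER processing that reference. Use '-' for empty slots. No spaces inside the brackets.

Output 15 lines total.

F [3,-]
F [3,2]
F [1,2]
H [1,2]
H [1,2]
H [1,2]
H [1,2]
H [1,2]
H [1,2]
H [1,2]
H [1,2]
H [1,2]
F [1,4]
F [1,3]
H [1,3]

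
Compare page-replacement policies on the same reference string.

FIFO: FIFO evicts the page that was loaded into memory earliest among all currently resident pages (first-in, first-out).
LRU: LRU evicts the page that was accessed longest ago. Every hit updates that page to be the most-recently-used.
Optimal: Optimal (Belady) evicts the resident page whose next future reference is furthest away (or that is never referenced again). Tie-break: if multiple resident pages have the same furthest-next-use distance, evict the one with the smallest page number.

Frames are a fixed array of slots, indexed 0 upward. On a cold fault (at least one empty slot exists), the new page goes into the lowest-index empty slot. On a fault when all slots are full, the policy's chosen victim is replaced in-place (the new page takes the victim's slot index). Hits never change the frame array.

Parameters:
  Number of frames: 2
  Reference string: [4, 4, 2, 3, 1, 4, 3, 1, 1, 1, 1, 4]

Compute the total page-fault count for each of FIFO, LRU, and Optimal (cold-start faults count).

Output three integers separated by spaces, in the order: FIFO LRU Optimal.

--- FIFO ---
  step 0: ref 4 -> FAULT, frames=[4,-] (faults so far: 1)
  step 1: ref 4 -> HIT, frames=[4,-] (faults so far: 1)
  step 2: ref 2 -> FAULT, frames=[4,2] (faults so far: 2)
  step 3: ref 3 -> FAULT, evict 4, frames=[3,2] (faults so far: 3)
  step 4: ref 1 -> FAULT, evict 2, frames=[3,1] (faults so far: 4)
  step 5: ref 4 -> FAULT, evict 3, frames=[4,1] (faults so far: 5)
  step 6: ref 3 -> FAULT, evict 1, frames=[4,3] (faults so far: 6)
  step 7: ref 1 -> FAULT, evict 4, frames=[1,3] (faults so far: 7)
  step 8: ref 1 -> HIT, frames=[1,3] (faults so far: 7)
  step 9: ref 1 -> HIT, frames=[1,3] (faults so far: 7)
  step 10: ref 1 -> HIT, frames=[1,3] (faults so far: 7)
  step 11: ref 4 -> FAULT, evict 3, frames=[1,4] (faults so far: 8)
  FIFO total faults: 8
--- LRU ---
  step 0: ref 4 -> FAULT, frames=[4,-] (faults so far: 1)
  step 1: ref 4 -> HIT, frames=[4,-] (faults so far: 1)
  step 2: ref 2 -> FAULT, frames=[4,2] (faults so far: 2)
  step 3: ref 3 -> FAULT, evict 4, frames=[3,2] (faults so far: 3)
  step 4: ref 1 -> FAULT, evict 2, frames=[3,1] (faults so far: 4)
  step 5: ref 4 -> FAULT, evict 3, frames=[4,1] (faults so far: 5)
  step 6: ref 3 -> FAULT, evict 1, frames=[4,3] (faults so far: 6)
  step 7: ref 1 -> FAULT, evict 4, frames=[1,3] (faults so far: 7)
  step 8: ref 1 -> HIT, frames=[1,3] (faults so far: 7)
  step 9: ref 1 -> HIT, frames=[1,3] (faults so far: 7)
  step 10: ref 1 -> HIT, frames=[1,3] (faults so far: 7)
  step 11: ref 4 -> FAULT, evict 3, frames=[1,4] (faults so far: 8)
  LRU total faults: 8
--- Optimal ---
  step 0: ref 4 -> FAULT, frames=[4,-] (faults so far: 1)
  step 1: ref 4 -> HIT, frames=[4,-] (faults so far: 1)
  step 2: ref 2 -> FAULT, frames=[4,2] (faults so far: 2)
  step 3: ref 3 -> FAULT, evict 2, frames=[4,3] (faults so far: 3)
  step 4: ref 1 -> FAULT, evict 3, frames=[4,1] (faults so far: 4)
  step 5: ref 4 -> HIT, frames=[4,1] (faults so far: 4)
  step 6: ref 3 -> FAULT, evict 4, frames=[3,1] (faults so far: 5)
  step 7: ref 1 -> HIT, frames=[3,1] (faults so far: 5)
  step 8: ref 1 -> HIT, frames=[3,1] (faults so far: 5)
  step 9: ref 1 -> HIT, frames=[3,1] (faults so far: 5)
  step 10: ref 1 -> HIT, frames=[3,1] (faults so far: 5)
  step 11: ref 4 -> FAULT, evict 1, frames=[3,4] (faults so far: 6)
  Optimal total faults: 6

Answer: 8 8 6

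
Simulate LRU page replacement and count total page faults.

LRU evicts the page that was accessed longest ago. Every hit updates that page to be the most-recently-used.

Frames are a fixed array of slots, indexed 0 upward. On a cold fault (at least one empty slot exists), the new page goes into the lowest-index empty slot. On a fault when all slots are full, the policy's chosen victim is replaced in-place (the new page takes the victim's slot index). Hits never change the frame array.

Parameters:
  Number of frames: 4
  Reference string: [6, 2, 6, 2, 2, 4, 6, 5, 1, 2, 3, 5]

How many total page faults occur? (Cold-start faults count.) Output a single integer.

Step 0: ref 6 → FAULT, frames=[6,-,-,-]
Step 1: ref 2 → FAULT, frames=[6,2,-,-]
Step 2: ref 6 → HIT, frames=[6,2,-,-]
Step 3: ref 2 → HIT, frames=[6,2,-,-]
Step 4: ref 2 → HIT, frames=[6,2,-,-]
Step 5: ref 4 → FAULT, frames=[6,2,4,-]
Step 6: ref 6 → HIT, frames=[6,2,4,-]
Step 7: ref 5 → FAULT, frames=[6,2,4,5]
Step 8: ref 1 → FAULT (evict 2), frames=[6,1,4,5]
Step 9: ref 2 → FAULT (evict 4), frames=[6,1,2,5]
Step 10: ref 3 → FAULT (evict 6), frames=[3,1,2,5]
Step 11: ref 5 → HIT, frames=[3,1,2,5]
Total faults: 7

Answer: 7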